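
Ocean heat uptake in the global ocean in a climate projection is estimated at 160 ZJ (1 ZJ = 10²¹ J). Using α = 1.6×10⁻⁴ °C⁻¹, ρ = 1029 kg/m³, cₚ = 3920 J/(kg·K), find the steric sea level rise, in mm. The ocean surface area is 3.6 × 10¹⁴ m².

Per unit area: Q = 160×10²¹ / (3.6×10¹⁴) ≈ 4.444×10⁸ J/m²
Δh = αQ/(ρcₚ) = 1.6×10⁻⁴ × 4.444×10⁸ / (1029 × 3920) ≈ 0.017628 m

17.6 mm of thermosteric rise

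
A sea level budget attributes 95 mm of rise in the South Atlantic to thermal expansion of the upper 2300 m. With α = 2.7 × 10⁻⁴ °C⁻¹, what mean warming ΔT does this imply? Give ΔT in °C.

ΔT = Δh/(αH) = 0.095 / (2.7×10⁻⁴ × 2300) ≈ 0.1530 °C

ΔT ≈ 0.15 °C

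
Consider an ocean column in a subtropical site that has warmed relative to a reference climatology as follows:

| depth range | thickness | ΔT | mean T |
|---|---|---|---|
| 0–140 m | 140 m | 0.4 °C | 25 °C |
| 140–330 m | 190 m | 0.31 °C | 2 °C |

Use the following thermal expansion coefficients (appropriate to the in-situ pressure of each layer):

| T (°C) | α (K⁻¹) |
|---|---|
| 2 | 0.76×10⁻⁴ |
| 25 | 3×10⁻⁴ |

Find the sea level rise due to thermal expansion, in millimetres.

Layer 1 at 25 °C → α = 3×10⁻⁴ K⁻¹
Layer 2 at 2 °C → α = 0.76×10⁻⁴ K⁻¹
Layer 1: 140 × 0.4 × 3×10⁻⁴ = 0.01680 m
Layer 2: 0.31 × 190 × 0.76×10⁻⁴ = 0.0044764 m
Δh = 0.01680 + 0.0044764 = 0.0212764 m

Δh ≈ 21 mm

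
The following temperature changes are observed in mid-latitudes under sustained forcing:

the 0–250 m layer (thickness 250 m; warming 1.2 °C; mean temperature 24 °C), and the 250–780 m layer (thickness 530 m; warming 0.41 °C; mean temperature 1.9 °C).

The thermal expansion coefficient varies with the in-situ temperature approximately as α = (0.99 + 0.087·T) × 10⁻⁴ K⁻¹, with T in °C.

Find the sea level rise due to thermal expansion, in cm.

about 11.7 cm

Layer 1: α = (0.99 + 0.087×24)×10⁻⁴ = 3.078×10⁻⁴ K⁻¹
Layer 2: α = (0.99 + 0.087×1.9)×10⁻⁴ = 1.1553×10⁻⁴ K⁻¹
0–250 m: 1.2 × 3.078×10⁻⁴ × 250 = 0.09234 m
Layer 2: 530 × 0.41 × 1.1553×10⁻⁴ = 0.025104669 m
Δh = 0.09234 + 0.025104669 = 0.117444669 m ≈ 11.7 cm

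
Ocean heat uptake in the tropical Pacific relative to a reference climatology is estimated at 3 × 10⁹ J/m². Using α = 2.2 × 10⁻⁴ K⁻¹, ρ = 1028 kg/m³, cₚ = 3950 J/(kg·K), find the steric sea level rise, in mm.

163 mm of thermosteric rise

Δh = αQ/(ρcₚ) = 2.2×10⁻⁴ × 3×10⁹ / (1028 × 3950) ≈ 0.16254 m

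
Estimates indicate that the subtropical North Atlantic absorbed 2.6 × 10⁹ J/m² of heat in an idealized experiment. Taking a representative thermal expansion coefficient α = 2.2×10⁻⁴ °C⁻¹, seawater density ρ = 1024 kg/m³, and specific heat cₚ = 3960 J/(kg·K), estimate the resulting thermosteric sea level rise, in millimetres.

Δh = αQ/(ρcₚ) = 2.2×10⁻⁴ × 2.6×10⁹ / (1024 × 3960) ≈ 0.14106 m

141 mm of thermosteric rise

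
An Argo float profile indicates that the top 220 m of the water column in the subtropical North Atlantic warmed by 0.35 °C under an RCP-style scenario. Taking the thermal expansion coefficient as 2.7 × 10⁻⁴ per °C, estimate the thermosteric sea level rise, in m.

about 0.0208 m

Δh = αΔT·H = 2.7×10⁻⁴ × 0.35 × 220 = 0.02079 m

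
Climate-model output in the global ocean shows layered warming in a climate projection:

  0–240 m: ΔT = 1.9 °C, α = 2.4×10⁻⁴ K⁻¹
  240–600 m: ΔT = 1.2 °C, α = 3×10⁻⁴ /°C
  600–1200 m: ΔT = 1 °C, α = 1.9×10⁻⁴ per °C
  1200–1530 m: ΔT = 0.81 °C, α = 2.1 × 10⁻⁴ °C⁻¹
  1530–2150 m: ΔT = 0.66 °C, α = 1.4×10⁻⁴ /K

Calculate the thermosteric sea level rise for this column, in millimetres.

0–240 m: 2.4×10⁻⁴ × 1.9 × 240 = 0.10944 m
3×10⁻⁴ × 1.2 × 360 = 0.12960 m
600–1200 m: 1.9×10⁻⁴ × 1 × 600 = 0.11400 m
1200–1530 m: 0.81 × 2.1×10⁻⁴ × 330 = 0.056133 m
Layer 5: 620 × 1.4×10⁻⁴ × 0.66 = 0.057288 m
Δh = 0.10944 + 0.12960 + 0.11400 + 0.056133 + 0.057288 = 0.466461 m

470 mm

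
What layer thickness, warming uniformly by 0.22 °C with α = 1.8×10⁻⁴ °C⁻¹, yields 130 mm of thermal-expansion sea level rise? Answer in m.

3280 m

H = Δh/(αΔT) = 0.13 / (1.8×10⁻⁴ × 0.22) ≈ 3283 m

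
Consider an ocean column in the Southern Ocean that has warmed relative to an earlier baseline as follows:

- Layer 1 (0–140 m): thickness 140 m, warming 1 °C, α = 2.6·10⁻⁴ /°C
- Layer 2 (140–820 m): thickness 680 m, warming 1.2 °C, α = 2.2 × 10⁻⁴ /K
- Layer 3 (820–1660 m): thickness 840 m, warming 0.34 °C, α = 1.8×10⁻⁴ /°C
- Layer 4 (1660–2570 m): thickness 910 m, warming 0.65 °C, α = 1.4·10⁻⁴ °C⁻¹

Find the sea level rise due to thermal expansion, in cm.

about 35 cm

0–140 m: 140 × 2.6×10⁻⁴ × 1 = 0.03640 m
2.2×10⁻⁴ × 1.2 × 680 = 0.17952 m
840 × 1.8×10⁻⁴ × 0.34 = 0.051408 m
Layer 4: 910 × 1.4×10⁻⁴ × 0.65 = 0.08281 m
Δh = 0.03640 + 0.17952 + 0.051408 + 0.08281 = 0.350138 m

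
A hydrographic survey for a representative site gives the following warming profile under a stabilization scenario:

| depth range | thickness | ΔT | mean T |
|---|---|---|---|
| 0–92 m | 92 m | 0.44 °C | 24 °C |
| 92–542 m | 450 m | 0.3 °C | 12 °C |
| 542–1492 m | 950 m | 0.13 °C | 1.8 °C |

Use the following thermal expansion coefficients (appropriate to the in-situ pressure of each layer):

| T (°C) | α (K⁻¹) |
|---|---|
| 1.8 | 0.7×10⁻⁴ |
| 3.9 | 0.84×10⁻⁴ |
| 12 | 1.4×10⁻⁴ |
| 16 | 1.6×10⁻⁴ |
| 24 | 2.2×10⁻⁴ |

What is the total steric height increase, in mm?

Layer 1 at 24 °C → α = 2.2×10⁻⁴ K⁻¹
Layer 2 at 12 °C → α = 1.4×10⁻⁴ K⁻¹
Layer 3 at 1.8 °C → α = 0.7×10⁻⁴ K⁻¹
0.44 × 2.2×10⁻⁴ × 92 = 0.0089056 m
450 × 0.3 × 1.4×10⁻⁴ = 0.01890 m
950 × 0.7×10⁻⁴ × 0.13 = 0.008645 m
Δh = 0.0089056 + 0.01890 + 0.008645 = 0.0364506 m ≈ 36 mm

36 mm of thermosteric rise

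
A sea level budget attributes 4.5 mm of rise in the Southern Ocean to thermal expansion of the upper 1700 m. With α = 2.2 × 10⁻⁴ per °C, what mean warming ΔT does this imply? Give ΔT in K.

ΔT = Δh/(αH) = 0.0045 / (2.2×10⁻⁴ × 1700) ≈ 0.01203 K

ΔT ≈ 0.012 K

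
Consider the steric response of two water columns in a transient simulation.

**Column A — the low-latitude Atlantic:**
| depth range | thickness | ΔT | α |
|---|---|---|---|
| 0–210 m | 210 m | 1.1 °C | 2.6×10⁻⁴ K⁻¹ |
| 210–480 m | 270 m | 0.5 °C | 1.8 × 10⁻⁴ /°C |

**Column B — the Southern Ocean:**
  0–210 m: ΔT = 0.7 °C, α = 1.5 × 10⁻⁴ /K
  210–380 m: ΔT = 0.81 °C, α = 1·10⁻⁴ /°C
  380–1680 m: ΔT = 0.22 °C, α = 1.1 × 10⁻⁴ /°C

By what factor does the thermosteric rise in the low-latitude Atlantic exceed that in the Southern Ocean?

≈ 1.25×

A 1.1 × 2.6×10⁻⁴ × 210 = 0.06006 m
A 0.5 × 1.8×10⁻⁴ × 270 = 0.02430 m
A total: 0.08436 m
B 1.5×10⁻⁴ × 210 × 0.7 = 0.02205 m
B 210–380 m: 170 × 0.81 × 1×10⁻⁴ = 0.01377 m
B Layer 3: 0.22 × 1.1×10⁻⁴ × 1300 = 0.03146 m
B total: 0.06728 m
Ratio: 0.08436 / 0.06728 ≈ 1.254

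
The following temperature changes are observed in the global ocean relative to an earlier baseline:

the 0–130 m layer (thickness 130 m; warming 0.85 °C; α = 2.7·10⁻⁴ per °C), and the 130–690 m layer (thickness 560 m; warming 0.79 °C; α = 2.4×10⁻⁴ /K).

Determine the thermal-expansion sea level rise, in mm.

136 mm

Layer 1: 130 × 2.7×10⁻⁴ × 0.85 = 0.029835 m
130–690 m: 2.4×10⁻⁴ × 560 × 0.79 = 0.106176 m
Δh = 0.029835 + 0.106176 = 0.136011 m ≈ 136 mm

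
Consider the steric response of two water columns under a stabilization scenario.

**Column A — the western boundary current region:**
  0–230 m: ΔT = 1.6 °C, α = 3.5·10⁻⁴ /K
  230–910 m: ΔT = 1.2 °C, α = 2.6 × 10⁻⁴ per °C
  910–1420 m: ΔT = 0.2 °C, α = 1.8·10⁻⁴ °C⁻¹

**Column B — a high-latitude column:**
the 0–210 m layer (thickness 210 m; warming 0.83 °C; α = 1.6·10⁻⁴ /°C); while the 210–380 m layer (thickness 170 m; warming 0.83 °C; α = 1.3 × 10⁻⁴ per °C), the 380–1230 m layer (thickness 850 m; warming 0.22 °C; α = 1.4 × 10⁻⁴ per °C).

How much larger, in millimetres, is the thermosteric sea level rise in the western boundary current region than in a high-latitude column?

287 mm larger

A 0–230 m: 3.5×10⁻⁴ × 1.6 × 230 = 0.12880 m
A 680 × 1.2 × 2.6×10⁻⁴ = 0.21216 m
A Layer 3: 510 × 0.2 × 1.8×10⁻⁴ = 0.01836 m
A total: 0.35932 m
B 0.83 × 210 × 1.6×10⁻⁴ = 0.027888 m
B 170 × 0.83 × 1.3×10⁻⁴ = 0.018343 m
B 850 × 1.4×10⁻⁴ × 0.22 = 0.02618 m
B total: 0.072411 m
Difference: 0.35932 − 0.072411 = 0.286909 m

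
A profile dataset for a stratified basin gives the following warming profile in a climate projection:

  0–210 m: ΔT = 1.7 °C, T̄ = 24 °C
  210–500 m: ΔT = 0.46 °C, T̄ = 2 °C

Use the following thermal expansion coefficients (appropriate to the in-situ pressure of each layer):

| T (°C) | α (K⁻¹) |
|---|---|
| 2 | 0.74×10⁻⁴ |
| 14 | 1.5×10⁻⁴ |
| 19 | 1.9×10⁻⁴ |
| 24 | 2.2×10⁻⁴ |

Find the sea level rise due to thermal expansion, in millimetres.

Δh = 88.4 mm

Layer 1 at 24 °C → α = 2.2×10⁻⁴ K⁻¹
Layer 2 at 2 °C → α = 0.74×10⁻⁴ K⁻¹
Layer 1: 1.7 × 2.2×10⁻⁴ × 210 = 0.07854 m
0.74×10⁻⁴ × 290 × 0.46 = 0.0098716 m
Δh = 0.07854 + 0.0098716 = 0.0884116 m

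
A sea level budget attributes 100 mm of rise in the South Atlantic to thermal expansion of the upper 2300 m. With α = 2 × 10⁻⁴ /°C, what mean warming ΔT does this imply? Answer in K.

ΔT = Δh/(αH) = 0.1 / (2×10⁻⁴ × 2300) ≈ 0.2174 K

0.217 K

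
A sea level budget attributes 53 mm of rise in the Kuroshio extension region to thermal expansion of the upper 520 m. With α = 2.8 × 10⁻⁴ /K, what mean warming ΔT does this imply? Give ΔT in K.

ΔT = Δh/(αH) = 0.053 / (2.8×10⁻⁴ × 520) ≈ 0.3640 K

about 0.364 K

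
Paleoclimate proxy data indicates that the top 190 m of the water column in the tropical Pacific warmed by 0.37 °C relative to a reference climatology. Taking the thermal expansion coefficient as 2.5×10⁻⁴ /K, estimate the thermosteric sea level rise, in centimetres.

Δh = 1.76 cm

Δh = αΔT·H = 2.5×10⁻⁴ × 0.37 × 190 = 0.017575 m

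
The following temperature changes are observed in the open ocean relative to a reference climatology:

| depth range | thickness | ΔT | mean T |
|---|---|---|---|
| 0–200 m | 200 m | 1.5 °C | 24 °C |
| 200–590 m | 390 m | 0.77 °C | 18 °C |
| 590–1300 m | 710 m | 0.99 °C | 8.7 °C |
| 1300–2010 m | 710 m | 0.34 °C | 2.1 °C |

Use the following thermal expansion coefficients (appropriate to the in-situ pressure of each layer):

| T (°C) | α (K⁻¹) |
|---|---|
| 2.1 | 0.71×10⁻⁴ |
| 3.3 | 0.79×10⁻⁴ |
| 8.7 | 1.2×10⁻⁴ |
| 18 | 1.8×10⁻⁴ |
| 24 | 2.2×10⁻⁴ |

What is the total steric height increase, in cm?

22.2 cm of thermosteric rise

Layer 1 at 24 °C → α = 2.2×10⁻⁴ K⁻¹
Layer 2 at 18 °C → α = 1.8×10⁻⁴ K⁻¹
Layer 3 at 8.7 °C → α = 1.2×10⁻⁴ K⁻¹
Layer 4 at 2.1 °C → α = 0.71×10⁻⁴ K⁻¹
0–200 m: 1.5 × 200 × 2.2×10⁻⁴ = 0.06600 m
200–590 m: 390 × 0.77 × 1.8×10⁻⁴ = 0.054054 m
Layer 3: 0.99 × 1.2×10⁻⁴ × 710 = 0.084348 m
1300–2010 m: 0.71×10⁻⁴ × 0.34 × 710 = 0.0171394 m
Δh = 0.06600 + 0.054054 + 0.084348 + 0.0171394 = 0.2215414 m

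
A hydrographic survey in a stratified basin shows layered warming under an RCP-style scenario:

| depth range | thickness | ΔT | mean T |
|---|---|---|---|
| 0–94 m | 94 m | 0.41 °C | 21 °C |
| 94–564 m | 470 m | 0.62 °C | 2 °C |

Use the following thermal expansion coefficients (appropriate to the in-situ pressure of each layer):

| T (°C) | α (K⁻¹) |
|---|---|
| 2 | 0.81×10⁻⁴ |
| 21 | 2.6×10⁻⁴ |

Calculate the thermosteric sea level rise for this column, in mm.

Layer 1 at 21 °C → α = 2.6×10⁻⁴ K⁻¹
Layer 2 at 2 °C → α = 0.81×10⁻⁴ K⁻¹
Layer 1: 2.6×10⁻⁴ × 0.41 × 94 = 0.0100204 m
470 × 0.62 × 0.81×10⁻⁴ = 0.0236034 m
Δh = 0.0100204 + 0.0236034 = 0.0336238 m ≈ 33.6 mm

Δh = 33.6 mm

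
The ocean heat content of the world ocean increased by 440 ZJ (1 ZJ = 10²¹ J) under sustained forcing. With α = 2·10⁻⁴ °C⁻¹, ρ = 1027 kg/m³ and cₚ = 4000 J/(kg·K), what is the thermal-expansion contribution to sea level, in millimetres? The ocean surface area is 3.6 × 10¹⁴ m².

Δh = 59.5 mm

Per unit area: Q = 440×10²¹ / (3.6×10¹⁴) ≈ 1.222×10⁹ J/m²
Δh = αQ/(ρcₚ) = 2×10⁻⁴ × 1.222×10⁹ / (1027 × 4000) ≈ 0.059494 m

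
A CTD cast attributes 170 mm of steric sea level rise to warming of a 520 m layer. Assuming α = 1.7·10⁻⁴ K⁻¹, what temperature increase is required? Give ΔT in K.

about 1.92 K

ΔT = Δh/(αH) = 0.17 / (1.7×10⁻⁴ × 520) ≈ 1.923 K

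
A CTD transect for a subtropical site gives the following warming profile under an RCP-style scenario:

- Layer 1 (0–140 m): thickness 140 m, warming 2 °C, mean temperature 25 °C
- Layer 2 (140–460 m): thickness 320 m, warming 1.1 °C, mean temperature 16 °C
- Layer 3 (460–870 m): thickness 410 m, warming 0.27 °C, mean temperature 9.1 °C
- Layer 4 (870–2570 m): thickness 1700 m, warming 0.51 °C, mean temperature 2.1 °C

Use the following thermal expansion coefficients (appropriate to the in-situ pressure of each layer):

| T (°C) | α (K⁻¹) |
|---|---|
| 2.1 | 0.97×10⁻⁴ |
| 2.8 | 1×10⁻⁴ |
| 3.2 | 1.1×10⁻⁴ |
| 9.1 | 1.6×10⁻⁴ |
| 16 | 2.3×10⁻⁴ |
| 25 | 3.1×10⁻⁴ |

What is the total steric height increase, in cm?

Layer 1 at 25 °C → α = 3.1×10⁻⁴ K⁻¹
Layer 2 at 16 °C → α = 2.3×10⁻⁴ K⁻¹
Layer 3 at 9.1 °C → α = 1.6×10⁻⁴ K⁻¹
Layer 4 at 2.1 °C → α = 0.97×10⁻⁴ K⁻¹
140 × 3.1×10⁻⁴ × 2 = 0.08680 m
Layer 2: 2.3×10⁻⁴ × 320 × 1.1 = 0.08096 m
Layer 3: 0.27 × 1.6×10⁻⁴ × 410 = 0.017712 m
Layer 4: 1700 × 0.51 × 0.97×10⁻⁴ = 0.084099 m
Δh = 0.08680 + 0.08096 + 0.017712 + 0.084099 = 0.269571 m

Δh ≈ 27.0 cm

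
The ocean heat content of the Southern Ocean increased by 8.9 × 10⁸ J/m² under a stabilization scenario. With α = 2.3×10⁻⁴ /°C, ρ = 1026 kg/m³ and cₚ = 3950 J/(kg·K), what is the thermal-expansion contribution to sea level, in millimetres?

Δh = αQ/(ρcₚ) = 2.3×10⁻⁴ × 8.9×10⁸ / (1026 × 3950) ≈ 0.05051 m

Δh = 51 mm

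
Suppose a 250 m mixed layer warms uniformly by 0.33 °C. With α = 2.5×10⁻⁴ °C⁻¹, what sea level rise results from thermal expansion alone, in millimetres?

Δh = αΔT·H = 2.5×10⁻⁴ × 0.33 × 250 = 0.020625 m

Δh ≈ 20.6 mm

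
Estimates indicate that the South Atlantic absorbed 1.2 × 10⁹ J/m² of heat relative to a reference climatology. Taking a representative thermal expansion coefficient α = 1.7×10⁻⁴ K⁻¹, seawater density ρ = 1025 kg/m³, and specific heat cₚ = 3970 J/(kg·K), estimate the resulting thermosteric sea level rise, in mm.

50.1 mm

Δh = αQ/(ρcₚ) = 1.7×10⁻⁴ × 1.2×10⁹ / (1025 × 3970) ≈ 0.050132 m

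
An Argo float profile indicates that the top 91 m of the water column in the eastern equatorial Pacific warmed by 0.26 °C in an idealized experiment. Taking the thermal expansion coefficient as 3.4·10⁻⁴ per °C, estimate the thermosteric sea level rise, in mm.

8.04 mm of thermosteric rise

Δh = αΔT·H = 3.4×10⁻⁴ × 0.26 × 91 = 0.0080444 m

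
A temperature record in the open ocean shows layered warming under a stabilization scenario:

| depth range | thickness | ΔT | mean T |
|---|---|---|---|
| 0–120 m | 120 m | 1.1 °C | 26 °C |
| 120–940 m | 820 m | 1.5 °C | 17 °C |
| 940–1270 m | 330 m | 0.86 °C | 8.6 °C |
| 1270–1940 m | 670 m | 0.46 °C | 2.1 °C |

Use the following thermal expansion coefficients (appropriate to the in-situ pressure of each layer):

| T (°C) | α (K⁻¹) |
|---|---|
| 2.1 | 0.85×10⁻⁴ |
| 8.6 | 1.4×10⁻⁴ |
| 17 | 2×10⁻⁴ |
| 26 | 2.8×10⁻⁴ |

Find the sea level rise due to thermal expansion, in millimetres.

Layer 1 at 26 °C → α = 2.8×10⁻⁴ K⁻¹
Layer 2 at 17 °C → α = 2×10⁻⁴ K⁻¹
Layer 3 at 8.6 °C → α = 1.4×10⁻⁴ K⁻¹
Layer 4 at 2.1 °C → α = 0.85×10⁻⁴ K⁻¹
0–120 m: 120 × 2.8×10⁻⁴ × 1.1 = 0.03696 m
Layer 2: 820 × 1.5 × 2×10⁻⁴ = 0.24600 m
940–1270 m: 0.86 × 330 × 1.4×10⁻⁴ = 0.039732 m
1270–1940 m: 0.46 × 670 × 0.85×10⁻⁴ = 0.026197 m
Δh = 0.03696 + 0.24600 + 0.039732 + 0.026197 = 0.348889 m

350 mm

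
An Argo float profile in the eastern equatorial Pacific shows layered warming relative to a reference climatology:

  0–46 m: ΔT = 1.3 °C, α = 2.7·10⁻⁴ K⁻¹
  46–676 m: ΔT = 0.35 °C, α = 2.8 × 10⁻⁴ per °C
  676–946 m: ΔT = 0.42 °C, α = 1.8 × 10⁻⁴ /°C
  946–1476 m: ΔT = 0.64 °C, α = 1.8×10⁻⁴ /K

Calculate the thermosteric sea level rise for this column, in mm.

46 × 2.7×10⁻⁴ × 1.3 = 0.016146 m
46–676 m: 2.8×10⁻⁴ × 0.35 × 630 = 0.06174 m
1.8×10⁻⁴ × 0.42 × 270 = 0.020412 m
530 × 0.64 × 1.8×10⁻⁴ = 0.061056 m
Δh = 0.016146 + 0.06174 + 0.020412 + 0.061056 = 0.159354 m

159 mm of thermosteric rise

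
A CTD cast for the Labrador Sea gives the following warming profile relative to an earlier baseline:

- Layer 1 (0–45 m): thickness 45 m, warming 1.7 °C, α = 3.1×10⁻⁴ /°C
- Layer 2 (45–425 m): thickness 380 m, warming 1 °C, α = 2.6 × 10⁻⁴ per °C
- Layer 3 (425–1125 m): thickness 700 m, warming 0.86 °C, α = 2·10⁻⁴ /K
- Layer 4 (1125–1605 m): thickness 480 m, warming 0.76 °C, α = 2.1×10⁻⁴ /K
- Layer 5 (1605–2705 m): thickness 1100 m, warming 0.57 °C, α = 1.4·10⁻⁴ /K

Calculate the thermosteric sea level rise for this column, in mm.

Δh ≈ 407 mm

45 × 1.7 × 3.1×10⁻⁴ = 0.023715 m
1 × 380 × 2.6×10⁻⁴ = 0.09880 m
425–1125 m: 0.86 × 2×10⁻⁴ × 700 = 0.12040 m
Layer 4: 0.76 × 480 × 2.1×10⁻⁴ = 0.076608 m
Layer 5: 1.4×10⁻⁴ × 1100 × 0.57 = 0.08778 m
Δh = 0.023715 + 0.09880 + 0.12040 + 0.076608 + 0.08778 = 0.407303 m ≈ 407 mm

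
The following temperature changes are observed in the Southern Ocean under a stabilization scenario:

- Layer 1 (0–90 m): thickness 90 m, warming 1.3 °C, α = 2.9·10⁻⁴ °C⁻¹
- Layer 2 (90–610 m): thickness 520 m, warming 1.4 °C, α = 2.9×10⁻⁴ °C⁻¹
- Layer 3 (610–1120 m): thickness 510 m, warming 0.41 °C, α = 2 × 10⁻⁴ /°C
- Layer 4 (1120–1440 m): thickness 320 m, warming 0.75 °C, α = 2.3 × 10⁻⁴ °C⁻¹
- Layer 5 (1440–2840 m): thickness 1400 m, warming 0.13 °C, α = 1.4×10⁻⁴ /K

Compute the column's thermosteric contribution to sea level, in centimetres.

Layer 1: 2.9×10⁻⁴ × 90 × 1.3 = 0.03393 m
Layer 2: 520 × 2.9×10⁻⁴ × 1.4 = 0.21112 m
Layer 3: 510 × 2×10⁻⁴ × 0.41 = 0.04182 m
Layer 4: 320 × 2.3×10⁻⁴ × 0.75 = 0.05520 m
1.4×10⁻⁴ × 1400 × 0.13 = 0.02548 m
Δh = 0.03393 + 0.21112 + 0.04182 + 0.05520 + 0.02548 = 0.36755 m ≈ 36.8 cm

36.8 cm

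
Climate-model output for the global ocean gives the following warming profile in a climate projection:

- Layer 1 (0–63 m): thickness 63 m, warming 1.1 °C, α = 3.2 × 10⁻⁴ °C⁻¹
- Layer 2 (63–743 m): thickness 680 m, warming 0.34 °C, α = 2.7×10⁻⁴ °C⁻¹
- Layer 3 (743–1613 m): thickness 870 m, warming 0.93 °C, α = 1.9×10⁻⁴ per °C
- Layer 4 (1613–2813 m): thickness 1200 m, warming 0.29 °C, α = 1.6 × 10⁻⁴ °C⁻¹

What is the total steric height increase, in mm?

63 × 3.2×10⁻⁴ × 1.1 = 0.022176 m
63–743 m: 2.7×10⁻⁴ × 680 × 0.34 = 0.062424 m
743–1613 m: 0.93 × 1.9×10⁻⁴ × 870 = 0.153729 m
Layer 4: 1.6×10⁻⁴ × 0.29 × 1200 = 0.05568 m
Δh = 0.022176 + 0.062424 + 0.153729 + 0.05568 = 0.294009 m ≈ 294 mm

Δh = 294 mm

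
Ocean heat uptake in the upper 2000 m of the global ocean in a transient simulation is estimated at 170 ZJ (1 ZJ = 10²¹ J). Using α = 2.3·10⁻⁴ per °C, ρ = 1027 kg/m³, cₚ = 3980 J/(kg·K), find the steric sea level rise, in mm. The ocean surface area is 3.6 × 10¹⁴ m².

Δh ≈ 27 mm

Per unit area: Q = 170×10²¹ / (3.6×10¹⁴) ≈ 4.722×10⁸ J/m²
Δh = αQ/(ρcₚ) = 2.3×10⁻⁴ × 4.722×10⁸ / (1027 × 3980) ≈ 0.026571 m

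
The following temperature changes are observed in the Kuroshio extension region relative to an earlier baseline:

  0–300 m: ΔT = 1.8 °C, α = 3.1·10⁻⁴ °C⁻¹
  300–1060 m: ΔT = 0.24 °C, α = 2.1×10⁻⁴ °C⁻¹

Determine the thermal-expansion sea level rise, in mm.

Layer 1: 1.8 × 300 × 3.1×10⁻⁴ = 0.16740 m
0.24 × 760 × 2.1×10⁻⁴ = 0.038304 m
Δh = 0.16740 + 0.038304 = 0.205704 m ≈ 210 mm

210 mm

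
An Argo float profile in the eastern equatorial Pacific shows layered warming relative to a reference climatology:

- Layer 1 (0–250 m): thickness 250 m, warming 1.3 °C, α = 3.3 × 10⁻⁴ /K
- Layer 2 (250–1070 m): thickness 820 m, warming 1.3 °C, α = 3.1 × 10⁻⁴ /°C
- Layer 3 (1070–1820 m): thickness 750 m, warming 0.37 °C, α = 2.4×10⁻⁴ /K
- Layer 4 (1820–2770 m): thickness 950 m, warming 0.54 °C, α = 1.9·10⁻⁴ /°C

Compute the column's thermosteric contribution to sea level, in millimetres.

about 602 mm

Layer 1: 250 × 1.3 × 3.3×10⁻⁴ = 0.10725 m
250–1070 m: 3.1×10⁻⁴ × 1.3 × 820 = 0.33046 m
Layer 3: 0.37 × 750 × 2.4×10⁻⁴ = 0.06660 m
950 × 0.54 × 1.9×10⁻⁴ = 0.09747 m
Δh = 0.10725 + 0.33046 + 0.06660 + 0.09747 = 0.60178 m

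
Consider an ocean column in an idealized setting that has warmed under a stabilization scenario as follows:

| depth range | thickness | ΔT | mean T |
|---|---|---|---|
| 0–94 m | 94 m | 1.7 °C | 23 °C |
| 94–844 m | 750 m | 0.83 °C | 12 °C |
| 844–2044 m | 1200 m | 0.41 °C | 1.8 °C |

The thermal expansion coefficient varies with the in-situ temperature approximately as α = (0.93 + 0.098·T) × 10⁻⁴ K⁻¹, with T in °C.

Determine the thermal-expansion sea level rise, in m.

Δh ≈ 0.236 m

Layer 1: α = (0.93 + 0.098×23)×10⁻⁴ = 3.184×10⁻⁴ K⁻¹
Layer 2: α = (0.93 + 0.098×12)×10⁻⁴ = 2.106×10⁻⁴ K⁻¹
Layer 3: α = (0.93 + 0.098×1.8)×10⁻⁴ = 1.1064×10⁻⁴ K⁻¹
Layer 1: 3.184×10⁻⁴ × 1.7 × 94 = 0.05088032 m
Layer 2: 2.106×10⁻⁴ × 0.83 × 750 = 0.1310985 m
0.41 × 1.1064×10⁻⁴ × 1200 = 0.05443488 m
Δh = 0.05088032 + 0.1310985 + 0.05443488 = 0.2364137 m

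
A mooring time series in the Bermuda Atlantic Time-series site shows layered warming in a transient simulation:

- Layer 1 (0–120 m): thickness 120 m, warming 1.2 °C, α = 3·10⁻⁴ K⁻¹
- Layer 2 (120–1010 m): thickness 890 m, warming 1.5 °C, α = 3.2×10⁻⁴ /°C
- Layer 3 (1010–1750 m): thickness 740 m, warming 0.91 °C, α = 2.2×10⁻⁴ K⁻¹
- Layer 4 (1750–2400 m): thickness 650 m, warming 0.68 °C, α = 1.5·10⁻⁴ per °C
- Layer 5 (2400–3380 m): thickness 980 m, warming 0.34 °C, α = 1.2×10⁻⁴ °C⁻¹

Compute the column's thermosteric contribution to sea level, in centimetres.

72.5 cm

3×10⁻⁴ × 120 × 1.2 = 0.04320 m
Layer 2: 890 × 3.2×10⁻⁴ × 1.5 = 0.42720 m
1010–1750 m: 0.91 × 2.2×10⁻⁴ × 740 = 0.148148 m
1750–2400 m: 0.68 × 1.5×10⁻⁴ × 650 = 0.06630 m
980 × 1.2×10⁻⁴ × 0.34 = 0.039984 m
Δh = 0.04320 + 0.42720 + 0.148148 + 0.06630 + 0.039984 = 0.724832 m ≈ 72.5 cm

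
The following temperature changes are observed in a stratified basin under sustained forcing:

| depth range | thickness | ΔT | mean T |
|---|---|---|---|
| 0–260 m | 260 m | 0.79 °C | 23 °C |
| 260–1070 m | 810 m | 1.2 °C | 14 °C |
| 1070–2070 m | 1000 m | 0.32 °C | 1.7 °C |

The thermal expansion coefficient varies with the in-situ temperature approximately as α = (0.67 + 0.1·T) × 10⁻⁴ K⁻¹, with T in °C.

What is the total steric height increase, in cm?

Layer 1: α = (0.67 + 0.1×23)×10⁻⁴ = 2.97×10⁻⁴ K⁻¹
Layer 2: α = (0.67 + 0.1×14)×10⁻⁴ = 2.07×10⁻⁴ K⁻¹
Layer 3: α = (0.67 + 0.1×1.7)×10⁻⁴ = 0.84×10⁻⁴ K⁻¹
0–260 m: 260 × 0.79 × 2.97×10⁻⁴ = 0.0610038 m
2.07×10⁻⁴ × 810 × 1.2 = 0.201204 m
Layer 3: 0.32 × 0.84×10⁻⁴ × 1000 = 0.02688 m
Δh = 0.0610038 + 0.201204 + 0.02688 = 0.2890878 m ≈ 28.9 cm

28.9 cm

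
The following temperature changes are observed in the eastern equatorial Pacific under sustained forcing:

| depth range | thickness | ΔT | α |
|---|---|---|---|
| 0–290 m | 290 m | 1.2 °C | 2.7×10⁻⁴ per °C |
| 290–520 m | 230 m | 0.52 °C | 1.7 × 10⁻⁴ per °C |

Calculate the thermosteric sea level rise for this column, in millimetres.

Layer 1: 2.7×10⁻⁴ × 290 × 1.2 = 0.09396 m
290–520 m: 230 × 1.7×10⁻⁴ × 0.52 = 0.020332 m
Δh = 0.09396 + 0.020332 = 0.114292 m

114 mm of thermosteric rise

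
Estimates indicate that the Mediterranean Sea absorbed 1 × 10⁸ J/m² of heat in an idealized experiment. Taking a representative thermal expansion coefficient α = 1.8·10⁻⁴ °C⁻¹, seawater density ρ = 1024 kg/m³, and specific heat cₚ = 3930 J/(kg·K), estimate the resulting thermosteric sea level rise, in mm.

Δh = αQ/(ρcₚ) = 1.8×10⁻⁴ × 1×10⁸ / (1024 × 3930) ≈ 0.0044728 m

Δh ≈ 4.5 mm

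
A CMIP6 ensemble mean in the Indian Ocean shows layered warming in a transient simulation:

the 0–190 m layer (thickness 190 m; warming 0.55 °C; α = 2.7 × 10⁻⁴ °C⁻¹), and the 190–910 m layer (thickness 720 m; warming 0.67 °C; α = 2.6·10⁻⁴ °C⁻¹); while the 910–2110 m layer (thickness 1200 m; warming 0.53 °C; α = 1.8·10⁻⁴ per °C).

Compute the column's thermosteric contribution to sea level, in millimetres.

270 mm

0–190 m: 2.7×10⁻⁴ × 190 × 0.55 = 0.028215 m
Layer 2: 720 × 2.6×10⁻⁴ × 0.67 = 0.125424 m
910–2110 m: 1200 × 1.8×10⁻⁴ × 0.53 = 0.11448 m
Δh = 0.028215 + 0.125424 + 0.11448 = 0.268119 m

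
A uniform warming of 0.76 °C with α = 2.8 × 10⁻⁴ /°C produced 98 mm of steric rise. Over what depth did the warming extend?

H = Δh/(αΔT) = 0.098 / (2.8×10⁻⁴ × 0.76) ≈ 460.5 m

H ≈ 461 m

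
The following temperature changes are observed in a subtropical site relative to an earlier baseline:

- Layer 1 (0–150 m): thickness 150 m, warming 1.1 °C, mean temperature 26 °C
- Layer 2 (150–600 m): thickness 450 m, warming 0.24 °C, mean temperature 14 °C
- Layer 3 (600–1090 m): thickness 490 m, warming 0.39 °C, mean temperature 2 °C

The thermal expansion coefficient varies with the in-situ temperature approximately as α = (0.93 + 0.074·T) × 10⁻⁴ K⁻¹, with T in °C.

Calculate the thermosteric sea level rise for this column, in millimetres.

88.9 mm

Layer 1: α = (0.93 + 0.074×26)×10⁻⁴ = 2.854×10⁻⁴ K⁻¹
Layer 2: α = (0.93 + 0.074×14)×10⁻⁴ = 1.966×10⁻⁴ K⁻¹
Layer 3: α = (0.93 + 0.074×2)×10⁻⁴ = 1.078×10⁻⁴ K⁻¹
1.1 × 2.854×10⁻⁴ × 150 = 0.047091 m
Layer 2: 0.24 × 1.966×10⁻⁴ × 450 = 0.0212328 m
Layer 3: 490 × 0.39 × 1.078×10⁻⁴ = 0.02060058 m
Δh = 0.047091 + 0.0212328 + 0.02060058 = 0.08892438 m ≈ 88.9 mm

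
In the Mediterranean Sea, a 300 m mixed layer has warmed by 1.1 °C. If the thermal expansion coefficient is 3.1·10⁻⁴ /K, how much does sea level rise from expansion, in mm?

Δh = αΔT·H = 3.1×10⁻⁴ × 1.1 × 300 = 0.10230 m

102 mm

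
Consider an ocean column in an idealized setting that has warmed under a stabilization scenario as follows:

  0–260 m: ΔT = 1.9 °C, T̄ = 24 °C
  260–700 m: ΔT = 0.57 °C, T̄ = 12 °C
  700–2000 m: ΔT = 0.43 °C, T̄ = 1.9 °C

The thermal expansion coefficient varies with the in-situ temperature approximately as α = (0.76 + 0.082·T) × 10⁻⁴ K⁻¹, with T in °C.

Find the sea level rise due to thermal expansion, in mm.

about 230 mm

Layer 1: α = (0.76 + 0.082×24)×10⁻⁴ = 2.728×10⁻⁴ K⁻¹
Layer 2: α = (0.76 + 0.082×12)×10⁻⁴ = 1.744×10⁻⁴ K⁻¹
Layer 3: α = (0.76 + 0.082×1.9)×10⁻⁴ = 0.9158×10⁻⁴ K⁻¹
Layer 1: 2.728×10⁻⁴ × 260 × 1.9 = 0.1347632 m
1.744×10⁻⁴ × 0.57 × 440 = 0.04373952 m
700–2000 m: 1300 × 0.9158×10⁻⁴ × 0.43 = 0.05119322 m
Δh = 0.1347632 + 0.04373952 + 0.05119322 = 0.22969594 m ≈ 230 mm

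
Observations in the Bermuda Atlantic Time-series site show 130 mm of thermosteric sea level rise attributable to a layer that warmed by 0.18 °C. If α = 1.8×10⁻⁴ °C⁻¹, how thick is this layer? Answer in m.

H = Δh/(αΔT) = 0.13 / (1.8×10⁻⁴ × 0.18) ≈ 4012 m

4000 m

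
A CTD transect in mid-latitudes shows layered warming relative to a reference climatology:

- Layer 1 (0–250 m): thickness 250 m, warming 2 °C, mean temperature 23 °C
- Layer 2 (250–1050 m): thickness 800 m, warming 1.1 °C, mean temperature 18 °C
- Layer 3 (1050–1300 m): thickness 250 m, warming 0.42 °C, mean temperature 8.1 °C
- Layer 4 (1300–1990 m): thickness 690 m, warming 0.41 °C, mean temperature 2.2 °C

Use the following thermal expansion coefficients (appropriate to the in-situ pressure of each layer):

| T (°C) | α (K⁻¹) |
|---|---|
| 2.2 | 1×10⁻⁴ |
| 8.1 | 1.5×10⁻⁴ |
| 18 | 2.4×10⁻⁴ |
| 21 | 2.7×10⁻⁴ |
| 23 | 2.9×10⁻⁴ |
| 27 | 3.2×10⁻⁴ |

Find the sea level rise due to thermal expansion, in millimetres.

400 mm

Layer 1 at 23 °C → α = 2.9×10⁻⁴ K⁻¹
Layer 2 at 18 °C → α = 2.4×10⁻⁴ K⁻¹
Layer 3 at 8.1 °C → α = 1.5×10⁻⁴ K⁻¹
Layer 4 at 2.2 °C → α = 1×10⁻⁴ K⁻¹
0–250 m: 250 × 2 × 2.9×10⁻⁴ = 0.14500 m
Layer 2: 2.4×10⁻⁴ × 800 × 1.1 = 0.21120 m
0.42 × 250 × 1.5×10⁻⁴ = 0.01575 m
1300–1990 m: 0.41 × 690 × 1×10⁻⁴ = 0.02829 m
Δh = 0.14500 + 0.21120 + 0.01575 + 0.02829 = 0.40024 m ≈ 400 mm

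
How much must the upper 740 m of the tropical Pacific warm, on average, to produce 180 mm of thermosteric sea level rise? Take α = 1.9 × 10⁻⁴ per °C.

ΔT = Δh/(αH) = 0.18 / (1.9×10⁻⁴ × 740) ≈ 1.280 K

ΔT ≈ 1.3 K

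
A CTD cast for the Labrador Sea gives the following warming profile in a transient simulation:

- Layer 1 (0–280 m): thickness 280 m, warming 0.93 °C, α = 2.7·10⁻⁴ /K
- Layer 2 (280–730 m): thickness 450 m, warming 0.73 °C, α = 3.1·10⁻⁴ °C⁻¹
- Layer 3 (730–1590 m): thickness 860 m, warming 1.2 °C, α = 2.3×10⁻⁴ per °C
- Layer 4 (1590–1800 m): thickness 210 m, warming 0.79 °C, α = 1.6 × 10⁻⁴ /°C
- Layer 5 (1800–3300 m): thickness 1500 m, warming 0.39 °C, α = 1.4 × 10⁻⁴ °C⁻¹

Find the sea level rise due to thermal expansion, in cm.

Δh = 52 cm

Layer 1: 280 × 2.7×10⁻⁴ × 0.93 = 0.070308 m
Layer 2: 0.73 × 450 × 3.1×10⁻⁴ = 0.101835 m
860 × 1.2 × 2.3×10⁻⁴ = 0.23736 m
0.79 × 1.6×10⁻⁴ × 210 = 0.026544 m
1.4×10⁻⁴ × 0.39 × 1500 = 0.08190 m
Δh = 0.070308 + 0.101835 + 0.23736 + 0.026544 + 0.08190 = 0.517947 m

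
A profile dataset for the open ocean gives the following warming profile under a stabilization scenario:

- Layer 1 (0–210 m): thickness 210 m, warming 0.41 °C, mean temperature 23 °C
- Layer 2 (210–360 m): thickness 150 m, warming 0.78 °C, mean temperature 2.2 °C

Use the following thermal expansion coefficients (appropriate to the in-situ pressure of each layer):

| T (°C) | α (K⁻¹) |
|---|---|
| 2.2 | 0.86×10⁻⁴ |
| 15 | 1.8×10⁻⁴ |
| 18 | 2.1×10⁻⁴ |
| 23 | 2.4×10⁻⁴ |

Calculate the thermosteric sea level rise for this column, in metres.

Δh ≈ 0.0307 m

Layer 1 at 23 °C → α = 2.4×10⁻⁴ K⁻¹
Layer 2 at 2.2 °C → α = 0.86×10⁻⁴ K⁻¹
0–210 m: 2.4×10⁻⁴ × 0.41 × 210 = 0.020664 m
Layer 2: 150 × 0.86×10⁻⁴ × 0.78 = 0.010062 m
Δh = 0.020664 + 0.010062 = 0.030726 m ≈ 0.0307 m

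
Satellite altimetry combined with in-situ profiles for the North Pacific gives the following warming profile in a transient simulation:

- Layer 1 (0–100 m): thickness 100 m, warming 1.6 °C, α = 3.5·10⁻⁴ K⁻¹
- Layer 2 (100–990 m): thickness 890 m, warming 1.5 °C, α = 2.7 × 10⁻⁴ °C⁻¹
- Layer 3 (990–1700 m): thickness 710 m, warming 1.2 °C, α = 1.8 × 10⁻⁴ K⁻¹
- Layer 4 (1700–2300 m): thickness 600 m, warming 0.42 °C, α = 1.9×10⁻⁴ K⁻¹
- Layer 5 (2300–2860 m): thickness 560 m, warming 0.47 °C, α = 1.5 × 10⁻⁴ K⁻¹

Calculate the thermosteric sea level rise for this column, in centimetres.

66 cm of thermosteric rise

0–100 m: 100 × 1.6 × 3.5×10⁻⁴ = 0.05600 m
100–990 m: 1.5 × 2.7×10⁻⁴ × 890 = 0.36045 m
710 × 1.2 × 1.8×10⁻⁴ = 0.15336 m
0.42 × 1.9×10⁻⁴ × 600 = 0.04788 m
1.5×10⁻⁴ × 560 × 0.47 = 0.03948 m
Δh = 0.05600 + 0.36045 + 0.15336 + 0.04788 + 0.03948 = 0.65717 m ≈ 66 cm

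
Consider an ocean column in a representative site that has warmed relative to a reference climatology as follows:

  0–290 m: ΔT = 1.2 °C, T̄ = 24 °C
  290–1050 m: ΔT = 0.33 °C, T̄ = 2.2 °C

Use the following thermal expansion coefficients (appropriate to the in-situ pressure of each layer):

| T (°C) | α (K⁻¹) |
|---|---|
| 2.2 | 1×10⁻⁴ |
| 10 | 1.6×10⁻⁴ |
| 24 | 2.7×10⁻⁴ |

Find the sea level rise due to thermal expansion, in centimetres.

Layer 1 at 24 °C → α = 2.7×10⁻⁴ K⁻¹
Layer 2 at 2.2 °C → α = 1×10⁻⁴ K⁻¹
Layer 1: 2.7×10⁻⁴ × 1.2 × 290 = 0.09396 m
Layer 2: 760 × 0.33 × 1×10⁻⁴ = 0.02508 m
Δh = 0.09396 + 0.02508 = 0.11904 m

about 11.9 cm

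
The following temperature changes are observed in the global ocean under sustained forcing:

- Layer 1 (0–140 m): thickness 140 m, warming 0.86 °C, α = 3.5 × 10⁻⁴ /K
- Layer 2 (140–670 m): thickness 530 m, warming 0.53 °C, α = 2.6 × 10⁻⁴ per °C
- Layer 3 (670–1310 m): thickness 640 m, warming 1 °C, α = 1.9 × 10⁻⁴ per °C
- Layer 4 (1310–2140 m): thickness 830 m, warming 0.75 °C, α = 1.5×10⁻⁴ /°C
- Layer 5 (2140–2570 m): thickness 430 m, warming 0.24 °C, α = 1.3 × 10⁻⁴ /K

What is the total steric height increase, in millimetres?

0–140 m: 140 × 0.86 × 3.5×10⁻⁴ = 0.04214 m
Layer 2: 2.6×10⁻⁴ × 0.53 × 530 = 0.073034 m
670–1310 m: 1.9×10⁻⁴ × 640 × 1 = 0.12160 m
1310–2140 m: 0.75 × 830 × 1.5×10⁻⁴ = 0.093375 m
Layer 5: 430 × 1.3×10⁻⁴ × 0.24 = 0.013416 m
Δh = 0.04214 + 0.073034 + 0.12160 + 0.093375 + 0.013416 = 0.343565 m

Δh = 344 mm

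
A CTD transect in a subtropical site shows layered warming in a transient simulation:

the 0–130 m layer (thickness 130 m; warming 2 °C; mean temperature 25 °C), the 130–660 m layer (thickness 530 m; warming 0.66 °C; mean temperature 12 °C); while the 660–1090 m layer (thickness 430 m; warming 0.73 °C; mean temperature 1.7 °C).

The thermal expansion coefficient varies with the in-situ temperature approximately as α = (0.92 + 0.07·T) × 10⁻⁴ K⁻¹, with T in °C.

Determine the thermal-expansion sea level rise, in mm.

160 mm of thermosteric rise

Layer 1: α = (0.92 + 0.07×25)×10⁻⁴ = 2.67×10⁻⁴ K⁻¹
Layer 2: α = (0.92 + 0.07×12)×10⁻⁴ = 1.76×10⁻⁴ K⁻¹
Layer 3: α = (0.92 + 0.07×1.7)×10⁻⁴ = 1.039×10⁻⁴ K⁻¹
Layer 1: 130 × 2 × 2.67×10⁻⁴ = 0.06942 m
130–660 m: 530 × 1.76×10⁻⁴ × 0.66 = 0.0615648 m
Layer 3: 0.73 × 430 × 1.039×10⁻⁴ = 0.03261421 m
Δh = 0.06942 + 0.0615648 + 0.03261421 = 0.16359901 m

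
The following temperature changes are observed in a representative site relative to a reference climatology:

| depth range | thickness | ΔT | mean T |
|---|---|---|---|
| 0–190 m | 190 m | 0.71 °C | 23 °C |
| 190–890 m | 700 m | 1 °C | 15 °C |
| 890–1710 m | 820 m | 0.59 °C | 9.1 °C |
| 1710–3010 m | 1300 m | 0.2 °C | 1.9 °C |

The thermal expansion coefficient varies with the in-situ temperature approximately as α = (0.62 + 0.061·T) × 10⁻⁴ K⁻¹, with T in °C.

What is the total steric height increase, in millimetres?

Layer 1: α = (0.62 + 0.061×23)×10⁻⁴ = 2.023×10⁻⁴ K⁻¹
Layer 2: α = (0.62 + 0.061×15)×10⁻⁴ = 1.535×10⁻⁴ K⁻¹
Layer 3: α = (0.62 + 0.061×9.1)×10⁻⁴ = 1.1751×10⁻⁴ K⁻¹
Layer 4: α = (0.62 + 0.061×1.9)×10⁻⁴ = 0.7359×10⁻⁴ K⁻¹
2.023×10⁻⁴ × 0.71 × 190 = 0.02729027 m
Layer 2: 1.535×10⁻⁴ × 700 × 1 = 0.10745 m
890–1710 m: 1.1751×10⁻⁴ × 0.59 × 820 = 0.056851338 m
1710–3010 m: 1300 × 0.7359×10⁻⁴ × 0.2 = 0.0191334 m
Δh = 0.02729027 + 0.10745 + 0.056851338 + 0.0191334 = 0.210725008 m

210 mm of thermosteric rise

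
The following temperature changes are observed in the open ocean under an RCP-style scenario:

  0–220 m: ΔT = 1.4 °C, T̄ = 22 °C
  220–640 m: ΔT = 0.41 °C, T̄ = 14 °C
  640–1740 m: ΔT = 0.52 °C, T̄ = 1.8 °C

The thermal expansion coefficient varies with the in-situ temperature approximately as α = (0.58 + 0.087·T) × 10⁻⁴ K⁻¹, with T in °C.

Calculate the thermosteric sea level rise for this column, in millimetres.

Layer 1: α = (0.58 + 0.087×22)×10⁻⁴ = 2.494×10⁻⁴ K⁻¹
Layer 2: α = (0.58 + 0.087×14)×10⁻⁴ = 1.798×10⁻⁴ K⁻¹
Layer 3: α = (0.58 + 0.087×1.8)×10⁻⁴ = 0.7366×10⁻⁴ K⁻¹
220 × 2.494×10⁻⁴ × 1.4 = 0.0768152 m
Layer 2: 1.798×10⁻⁴ × 0.41 × 420 = 0.03096156 m
1100 × 0.7366×10⁻⁴ × 0.52 = 0.04213352 m
Δh = 0.0768152 + 0.03096156 + 0.04213352 = 0.14991028 m ≈ 150 mm

150 mm of thermosteric rise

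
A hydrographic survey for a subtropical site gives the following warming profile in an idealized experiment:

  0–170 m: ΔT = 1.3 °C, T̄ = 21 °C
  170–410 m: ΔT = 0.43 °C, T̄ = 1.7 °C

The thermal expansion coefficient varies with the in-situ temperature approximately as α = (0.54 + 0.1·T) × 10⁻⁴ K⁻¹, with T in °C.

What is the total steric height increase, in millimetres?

65.7 mm

Layer 1: α = (0.54 + 0.1×21)×10⁻⁴ = 2.64×10⁻⁴ K⁻¹
Layer 2: α = (0.54 + 0.1×1.7)×10⁻⁴ = 0.71×10⁻⁴ K⁻¹
Layer 1: 2.64×10⁻⁴ × 1.3 × 170 = 0.058344 m
Layer 2: 0.71×10⁻⁴ × 0.43 × 240 = 0.0073272 m
Δh = 0.058344 + 0.0073272 = 0.0656712 m ≈ 65.7 mm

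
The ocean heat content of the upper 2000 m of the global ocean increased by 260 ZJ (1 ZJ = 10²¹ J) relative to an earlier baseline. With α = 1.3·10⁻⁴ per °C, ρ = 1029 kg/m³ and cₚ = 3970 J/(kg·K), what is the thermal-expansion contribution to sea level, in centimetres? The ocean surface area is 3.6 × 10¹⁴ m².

2.30 cm of thermosteric rise

Per unit area: Q = 260×10²¹ / (3.6×10¹⁴) ≈ 7.222×10⁸ J/m²
Δh = αQ/(ρcₚ) = 1.3×10⁻⁴ × 7.222×10⁸ / (1029 × 3970) ≈ 0.022982 m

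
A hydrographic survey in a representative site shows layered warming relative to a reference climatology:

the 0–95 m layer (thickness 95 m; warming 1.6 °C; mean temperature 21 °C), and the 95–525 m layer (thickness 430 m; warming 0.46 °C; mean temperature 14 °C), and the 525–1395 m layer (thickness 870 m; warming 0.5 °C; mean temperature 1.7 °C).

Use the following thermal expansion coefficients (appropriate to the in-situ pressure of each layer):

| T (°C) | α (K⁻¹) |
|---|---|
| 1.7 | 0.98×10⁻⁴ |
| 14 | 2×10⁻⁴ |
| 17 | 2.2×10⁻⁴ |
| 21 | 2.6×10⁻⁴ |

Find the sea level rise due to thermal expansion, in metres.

Layer 1 at 21 °C → α = 2.6×10⁻⁴ K⁻¹
Layer 2 at 14 °C → α = 2×10⁻⁴ K⁻¹
Layer 3 at 1.7 °C → α = 0.98×10⁻⁴ K⁻¹
95 × 2.6×10⁻⁴ × 1.6 = 0.03952 m
Layer 2: 2×10⁻⁴ × 430 × 0.46 = 0.03956 m
Layer 3: 0.98×10⁻⁴ × 0.5 × 870 = 0.04263 m
Δh = 0.03952 + 0.03956 + 0.04263 = 0.12171 m ≈ 0.122 m

Δh = 0.122 m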